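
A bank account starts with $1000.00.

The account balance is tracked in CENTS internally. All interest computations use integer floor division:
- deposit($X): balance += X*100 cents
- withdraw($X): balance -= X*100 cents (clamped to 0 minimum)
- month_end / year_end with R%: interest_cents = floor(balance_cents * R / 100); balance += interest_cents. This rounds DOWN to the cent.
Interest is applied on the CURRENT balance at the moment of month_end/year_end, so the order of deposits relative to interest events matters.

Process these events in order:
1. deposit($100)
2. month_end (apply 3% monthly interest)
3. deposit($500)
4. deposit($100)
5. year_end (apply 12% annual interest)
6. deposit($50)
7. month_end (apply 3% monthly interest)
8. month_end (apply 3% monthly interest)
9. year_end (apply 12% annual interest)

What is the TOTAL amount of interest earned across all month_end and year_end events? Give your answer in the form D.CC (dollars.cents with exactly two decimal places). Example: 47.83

Answer: 615.66

Derivation:
After 1 (deposit($100)): balance=$1100.00 total_interest=$0.00
After 2 (month_end (apply 3% monthly interest)): balance=$1133.00 total_interest=$33.00
After 3 (deposit($500)): balance=$1633.00 total_interest=$33.00
After 4 (deposit($100)): balance=$1733.00 total_interest=$33.00
After 5 (year_end (apply 12% annual interest)): balance=$1940.96 total_interest=$240.96
After 6 (deposit($50)): balance=$1990.96 total_interest=$240.96
After 7 (month_end (apply 3% monthly interest)): balance=$2050.68 total_interest=$300.68
After 8 (month_end (apply 3% monthly interest)): balance=$2112.20 total_interest=$362.20
After 9 (year_end (apply 12% annual interest)): balance=$2365.66 total_interest=$615.66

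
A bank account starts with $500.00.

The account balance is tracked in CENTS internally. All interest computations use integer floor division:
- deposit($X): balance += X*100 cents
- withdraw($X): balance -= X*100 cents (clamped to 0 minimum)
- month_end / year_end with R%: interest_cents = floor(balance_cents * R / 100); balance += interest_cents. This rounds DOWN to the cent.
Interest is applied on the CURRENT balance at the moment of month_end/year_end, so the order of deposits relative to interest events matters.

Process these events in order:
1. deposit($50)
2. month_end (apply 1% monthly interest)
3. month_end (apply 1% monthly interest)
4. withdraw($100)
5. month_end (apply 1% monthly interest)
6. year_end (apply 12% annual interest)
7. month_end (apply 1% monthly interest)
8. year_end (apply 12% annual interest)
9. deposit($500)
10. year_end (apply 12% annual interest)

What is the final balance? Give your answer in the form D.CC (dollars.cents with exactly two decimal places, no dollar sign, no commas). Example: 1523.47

Answer: 1220.73

Derivation:
After 1 (deposit($50)): balance=$550.00 total_interest=$0.00
After 2 (month_end (apply 1% monthly interest)): balance=$555.50 total_interest=$5.50
After 3 (month_end (apply 1% monthly interest)): balance=$561.05 total_interest=$11.05
After 4 (withdraw($100)): balance=$461.05 total_interest=$11.05
After 5 (month_end (apply 1% monthly interest)): balance=$465.66 total_interest=$15.66
After 6 (year_end (apply 12% annual interest)): balance=$521.53 total_interest=$71.53
After 7 (month_end (apply 1% monthly interest)): balance=$526.74 total_interest=$76.74
After 8 (year_end (apply 12% annual interest)): balance=$589.94 total_interest=$139.94
After 9 (deposit($500)): balance=$1089.94 total_interest=$139.94
After 10 (year_end (apply 12% annual interest)): balance=$1220.73 total_interest=$270.73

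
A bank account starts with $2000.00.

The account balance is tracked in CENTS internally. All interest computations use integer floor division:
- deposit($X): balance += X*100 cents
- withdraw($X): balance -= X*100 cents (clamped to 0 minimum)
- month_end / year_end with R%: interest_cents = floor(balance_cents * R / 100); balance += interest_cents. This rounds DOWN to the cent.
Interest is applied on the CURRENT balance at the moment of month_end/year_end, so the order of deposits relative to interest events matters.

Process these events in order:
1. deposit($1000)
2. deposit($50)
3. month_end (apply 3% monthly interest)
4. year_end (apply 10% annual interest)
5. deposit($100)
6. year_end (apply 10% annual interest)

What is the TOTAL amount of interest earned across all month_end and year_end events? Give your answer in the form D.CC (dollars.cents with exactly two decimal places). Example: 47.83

Answer: 761.21

Derivation:
After 1 (deposit($1000)): balance=$3000.00 total_interest=$0.00
After 2 (deposit($50)): balance=$3050.00 total_interest=$0.00
After 3 (month_end (apply 3% monthly interest)): balance=$3141.50 total_interest=$91.50
After 4 (year_end (apply 10% annual interest)): balance=$3455.65 total_interest=$405.65
After 5 (deposit($100)): balance=$3555.65 total_interest=$405.65
After 6 (year_end (apply 10% annual interest)): balance=$3911.21 total_interest=$761.21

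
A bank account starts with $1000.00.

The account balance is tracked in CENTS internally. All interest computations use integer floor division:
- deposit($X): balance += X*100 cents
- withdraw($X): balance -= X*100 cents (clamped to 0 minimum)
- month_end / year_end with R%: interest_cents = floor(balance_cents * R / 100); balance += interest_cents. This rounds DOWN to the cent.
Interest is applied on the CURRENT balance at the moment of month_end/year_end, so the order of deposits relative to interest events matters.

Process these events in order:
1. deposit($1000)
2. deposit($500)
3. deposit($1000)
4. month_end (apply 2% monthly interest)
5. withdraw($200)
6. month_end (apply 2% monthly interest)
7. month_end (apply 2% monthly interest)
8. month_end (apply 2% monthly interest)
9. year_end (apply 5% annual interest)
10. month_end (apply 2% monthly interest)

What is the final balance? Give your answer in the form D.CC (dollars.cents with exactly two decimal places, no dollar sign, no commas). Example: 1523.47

After 1 (deposit($1000)): balance=$2000.00 total_interest=$0.00
After 2 (deposit($500)): balance=$2500.00 total_interest=$0.00
After 3 (deposit($1000)): balance=$3500.00 total_interest=$0.00
After 4 (month_end (apply 2% monthly interest)): balance=$3570.00 total_interest=$70.00
After 5 (withdraw($200)): balance=$3370.00 total_interest=$70.00
After 6 (month_end (apply 2% monthly interest)): balance=$3437.40 total_interest=$137.40
After 7 (month_end (apply 2% monthly interest)): balance=$3506.14 total_interest=$206.14
After 8 (month_end (apply 2% monthly interest)): balance=$3576.26 total_interest=$276.26
After 9 (year_end (apply 5% annual interest)): balance=$3755.07 total_interest=$455.07
After 10 (month_end (apply 2% monthly interest)): balance=$3830.17 total_interest=$530.17

Answer: 3830.17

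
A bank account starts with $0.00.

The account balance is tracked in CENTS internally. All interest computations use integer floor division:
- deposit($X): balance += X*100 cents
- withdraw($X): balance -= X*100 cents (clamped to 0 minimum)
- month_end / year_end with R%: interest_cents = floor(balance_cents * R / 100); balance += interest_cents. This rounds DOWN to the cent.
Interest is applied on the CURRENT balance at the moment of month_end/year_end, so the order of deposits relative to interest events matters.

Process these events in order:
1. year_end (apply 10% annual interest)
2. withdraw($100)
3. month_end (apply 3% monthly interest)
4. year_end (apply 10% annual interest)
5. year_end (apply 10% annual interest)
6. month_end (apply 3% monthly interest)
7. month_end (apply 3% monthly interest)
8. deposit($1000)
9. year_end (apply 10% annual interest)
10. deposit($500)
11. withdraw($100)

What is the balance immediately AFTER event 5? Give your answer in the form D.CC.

After 1 (year_end (apply 10% annual interest)): balance=$0.00 total_interest=$0.00
After 2 (withdraw($100)): balance=$0.00 total_interest=$0.00
After 3 (month_end (apply 3% monthly interest)): balance=$0.00 total_interest=$0.00
After 4 (year_end (apply 10% annual interest)): balance=$0.00 total_interest=$0.00
After 5 (year_end (apply 10% annual interest)): balance=$0.00 total_interest=$0.00

Answer: 0.00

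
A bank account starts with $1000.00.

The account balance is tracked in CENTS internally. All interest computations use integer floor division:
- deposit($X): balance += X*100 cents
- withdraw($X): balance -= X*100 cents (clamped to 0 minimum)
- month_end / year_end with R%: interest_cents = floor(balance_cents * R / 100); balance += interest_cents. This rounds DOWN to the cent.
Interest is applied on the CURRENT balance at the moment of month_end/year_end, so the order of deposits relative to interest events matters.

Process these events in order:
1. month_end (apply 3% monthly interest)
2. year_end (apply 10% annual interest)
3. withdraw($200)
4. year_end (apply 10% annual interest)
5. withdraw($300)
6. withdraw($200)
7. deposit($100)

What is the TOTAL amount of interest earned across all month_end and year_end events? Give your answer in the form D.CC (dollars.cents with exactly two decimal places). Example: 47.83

After 1 (month_end (apply 3% monthly interest)): balance=$1030.00 total_interest=$30.00
After 2 (year_end (apply 10% annual interest)): balance=$1133.00 total_interest=$133.00
After 3 (withdraw($200)): balance=$933.00 total_interest=$133.00
After 4 (year_end (apply 10% annual interest)): balance=$1026.30 total_interest=$226.30
After 5 (withdraw($300)): balance=$726.30 total_interest=$226.30
After 6 (withdraw($200)): balance=$526.30 total_interest=$226.30
After 7 (deposit($100)): balance=$626.30 total_interest=$226.30

Answer: 226.30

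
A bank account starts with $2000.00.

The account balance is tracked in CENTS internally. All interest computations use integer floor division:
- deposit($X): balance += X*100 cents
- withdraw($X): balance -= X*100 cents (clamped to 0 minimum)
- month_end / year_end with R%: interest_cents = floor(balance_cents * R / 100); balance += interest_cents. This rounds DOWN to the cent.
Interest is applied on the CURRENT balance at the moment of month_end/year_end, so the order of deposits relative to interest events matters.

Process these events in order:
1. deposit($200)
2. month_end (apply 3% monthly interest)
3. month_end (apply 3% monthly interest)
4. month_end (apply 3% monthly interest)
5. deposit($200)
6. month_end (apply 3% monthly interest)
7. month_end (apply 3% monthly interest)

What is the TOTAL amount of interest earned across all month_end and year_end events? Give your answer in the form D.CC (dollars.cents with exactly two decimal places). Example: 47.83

Answer: 362.56

Derivation:
After 1 (deposit($200)): balance=$2200.00 total_interest=$0.00
After 2 (month_end (apply 3% monthly interest)): balance=$2266.00 total_interest=$66.00
After 3 (month_end (apply 3% monthly interest)): balance=$2333.98 total_interest=$133.98
After 4 (month_end (apply 3% monthly interest)): balance=$2403.99 total_interest=$203.99
After 5 (deposit($200)): balance=$2603.99 total_interest=$203.99
After 6 (month_end (apply 3% monthly interest)): balance=$2682.10 total_interest=$282.10
After 7 (month_end (apply 3% monthly interest)): balance=$2762.56 total_interest=$362.56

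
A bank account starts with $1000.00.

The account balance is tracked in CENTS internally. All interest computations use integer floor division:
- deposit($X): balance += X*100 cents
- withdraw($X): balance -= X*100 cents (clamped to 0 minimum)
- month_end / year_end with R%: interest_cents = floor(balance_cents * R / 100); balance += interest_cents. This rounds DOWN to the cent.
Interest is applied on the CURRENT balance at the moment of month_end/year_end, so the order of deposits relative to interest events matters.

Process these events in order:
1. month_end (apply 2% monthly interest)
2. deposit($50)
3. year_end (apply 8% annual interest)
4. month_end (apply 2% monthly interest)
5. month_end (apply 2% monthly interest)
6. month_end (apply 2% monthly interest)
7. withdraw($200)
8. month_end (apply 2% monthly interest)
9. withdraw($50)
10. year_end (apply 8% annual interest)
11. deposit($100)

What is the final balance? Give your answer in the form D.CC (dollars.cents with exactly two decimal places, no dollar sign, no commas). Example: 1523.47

Answer: 1176.58

Derivation:
After 1 (month_end (apply 2% monthly interest)): balance=$1020.00 total_interest=$20.00
After 2 (deposit($50)): balance=$1070.00 total_interest=$20.00
After 3 (year_end (apply 8% annual interest)): balance=$1155.60 total_interest=$105.60
After 4 (month_end (apply 2% monthly interest)): balance=$1178.71 total_interest=$128.71
After 5 (month_end (apply 2% monthly interest)): balance=$1202.28 total_interest=$152.28
After 6 (month_end (apply 2% monthly interest)): balance=$1226.32 total_interest=$176.32
After 7 (withdraw($200)): balance=$1026.32 total_interest=$176.32
After 8 (month_end (apply 2% monthly interest)): balance=$1046.84 total_interest=$196.84
After 9 (withdraw($50)): balance=$996.84 total_interest=$196.84
After 10 (year_end (apply 8% annual interest)): balance=$1076.58 total_interest=$276.58
After 11 (deposit($100)): balance=$1176.58 total_interest=$276.58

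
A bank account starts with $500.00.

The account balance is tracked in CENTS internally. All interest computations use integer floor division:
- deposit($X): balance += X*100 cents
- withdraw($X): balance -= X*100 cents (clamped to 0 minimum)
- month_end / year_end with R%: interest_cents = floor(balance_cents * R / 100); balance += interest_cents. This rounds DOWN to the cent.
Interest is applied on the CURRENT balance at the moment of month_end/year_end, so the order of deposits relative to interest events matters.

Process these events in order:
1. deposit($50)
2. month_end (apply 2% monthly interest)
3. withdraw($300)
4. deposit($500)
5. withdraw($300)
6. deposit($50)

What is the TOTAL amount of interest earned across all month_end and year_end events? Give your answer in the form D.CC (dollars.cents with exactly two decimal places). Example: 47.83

After 1 (deposit($50)): balance=$550.00 total_interest=$0.00
After 2 (month_end (apply 2% monthly interest)): balance=$561.00 total_interest=$11.00
After 3 (withdraw($300)): balance=$261.00 total_interest=$11.00
After 4 (deposit($500)): balance=$761.00 total_interest=$11.00
After 5 (withdraw($300)): balance=$461.00 total_interest=$11.00
After 6 (deposit($50)): balance=$511.00 total_interest=$11.00

Answer: 11.00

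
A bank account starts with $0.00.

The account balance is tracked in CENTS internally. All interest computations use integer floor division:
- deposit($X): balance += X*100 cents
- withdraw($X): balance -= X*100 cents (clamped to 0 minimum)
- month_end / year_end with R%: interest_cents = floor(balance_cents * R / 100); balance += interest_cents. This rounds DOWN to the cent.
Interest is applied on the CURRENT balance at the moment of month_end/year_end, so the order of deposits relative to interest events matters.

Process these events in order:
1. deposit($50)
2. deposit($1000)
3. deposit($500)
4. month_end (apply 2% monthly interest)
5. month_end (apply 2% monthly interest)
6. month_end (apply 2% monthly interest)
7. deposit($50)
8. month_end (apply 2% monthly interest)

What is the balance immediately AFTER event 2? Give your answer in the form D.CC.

Answer: 1050.00

Derivation:
After 1 (deposit($50)): balance=$50.00 total_interest=$0.00
After 2 (deposit($1000)): balance=$1050.00 total_interest=$0.00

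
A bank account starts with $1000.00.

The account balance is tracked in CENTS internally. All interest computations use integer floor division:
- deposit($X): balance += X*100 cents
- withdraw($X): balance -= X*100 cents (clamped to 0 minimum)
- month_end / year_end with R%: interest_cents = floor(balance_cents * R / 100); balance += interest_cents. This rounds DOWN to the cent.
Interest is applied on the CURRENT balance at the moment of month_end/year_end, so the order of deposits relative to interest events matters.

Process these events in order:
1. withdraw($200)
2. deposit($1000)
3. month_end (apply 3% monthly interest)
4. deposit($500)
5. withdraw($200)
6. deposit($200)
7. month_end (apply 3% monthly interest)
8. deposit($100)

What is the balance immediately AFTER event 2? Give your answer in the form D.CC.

After 1 (withdraw($200)): balance=$800.00 total_interest=$0.00
After 2 (deposit($1000)): balance=$1800.00 total_interest=$0.00

Answer: 1800.00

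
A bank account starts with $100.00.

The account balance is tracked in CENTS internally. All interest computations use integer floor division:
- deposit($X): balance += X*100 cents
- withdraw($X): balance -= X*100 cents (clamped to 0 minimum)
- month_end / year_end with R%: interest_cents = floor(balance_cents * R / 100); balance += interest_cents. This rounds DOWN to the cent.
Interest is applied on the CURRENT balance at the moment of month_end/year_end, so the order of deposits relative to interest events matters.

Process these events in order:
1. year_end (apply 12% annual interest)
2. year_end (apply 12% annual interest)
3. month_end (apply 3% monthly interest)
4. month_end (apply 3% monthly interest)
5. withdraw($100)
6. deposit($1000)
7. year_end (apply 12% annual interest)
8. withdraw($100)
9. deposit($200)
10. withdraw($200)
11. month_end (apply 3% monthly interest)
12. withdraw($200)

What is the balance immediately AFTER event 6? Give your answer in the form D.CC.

Answer: 1033.07

Derivation:
After 1 (year_end (apply 12% annual interest)): balance=$112.00 total_interest=$12.00
After 2 (year_end (apply 12% annual interest)): balance=$125.44 total_interest=$25.44
After 3 (month_end (apply 3% monthly interest)): balance=$129.20 total_interest=$29.20
After 4 (month_end (apply 3% monthly interest)): balance=$133.07 total_interest=$33.07
After 5 (withdraw($100)): balance=$33.07 total_interest=$33.07
After 6 (deposit($1000)): balance=$1033.07 total_interest=$33.07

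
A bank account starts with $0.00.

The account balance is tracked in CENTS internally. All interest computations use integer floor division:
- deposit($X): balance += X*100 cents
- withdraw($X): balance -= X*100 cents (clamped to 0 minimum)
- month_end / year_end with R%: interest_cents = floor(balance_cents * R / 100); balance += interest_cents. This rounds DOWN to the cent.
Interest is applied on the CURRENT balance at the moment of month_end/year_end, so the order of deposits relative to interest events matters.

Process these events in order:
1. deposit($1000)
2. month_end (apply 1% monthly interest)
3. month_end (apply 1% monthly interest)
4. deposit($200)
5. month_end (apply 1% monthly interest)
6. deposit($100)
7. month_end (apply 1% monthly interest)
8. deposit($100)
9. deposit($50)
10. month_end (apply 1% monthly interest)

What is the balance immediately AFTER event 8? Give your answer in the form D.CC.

Answer: 1445.62

Derivation:
After 1 (deposit($1000)): balance=$1000.00 total_interest=$0.00
After 2 (month_end (apply 1% monthly interest)): balance=$1010.00 total_interest=$10.00
After 3 (month_end (apply 1% monthly interest)): balance=$1020.10 total_interest=$20.10
After 4 (deposit($200)): balance=$1220.10 total_interest=$20.10
After 5 (month_end (apply 1% monthly interest)): balance=$1232.30 total_interest=$32.30
After 6 (deposit($100)): balance=$1332.30 total_interest=$32.30
After 7 (month_end (apply 1% monthly interest)): balance=$1345.62 total_interest=$45.62
After 8 (deposit($100)): balance=$1445.62 total_interest=$45.62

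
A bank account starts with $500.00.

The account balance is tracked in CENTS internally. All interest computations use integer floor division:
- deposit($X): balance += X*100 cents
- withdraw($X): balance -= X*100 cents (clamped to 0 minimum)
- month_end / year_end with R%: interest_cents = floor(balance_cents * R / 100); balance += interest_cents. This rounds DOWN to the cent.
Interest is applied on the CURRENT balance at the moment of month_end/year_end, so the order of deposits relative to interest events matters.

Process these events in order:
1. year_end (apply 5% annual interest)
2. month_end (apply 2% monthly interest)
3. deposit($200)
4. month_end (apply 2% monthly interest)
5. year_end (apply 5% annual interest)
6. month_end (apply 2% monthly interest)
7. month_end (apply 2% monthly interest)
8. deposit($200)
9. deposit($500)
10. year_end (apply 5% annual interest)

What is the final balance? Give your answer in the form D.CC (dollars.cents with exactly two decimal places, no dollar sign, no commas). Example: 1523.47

After 1 (year_end (apply 5% annual interest)): balance=$525.00 total_interest=$25.00
After 2 (month_end (apply 2% monthly interest)): balance=$535.50 total_interest=$35.50
After 3 (deposit($200)): balance=$735.50 total_interest=$35.50
After 4 (month_end (apply 2% monthly interest)): balance=$750.21 total_interest=$50.21
After 5 (year_end (apply 5% annual interest)): balance=$787.72 total_interest=$87.72
After 6 (month_end (apply 2% monthly interest)): balance=$803.47 total_interest=$103.47
After 7 (month_end (apply 2% monthly interest)): balance=$819.53 total_interest=$119.53
After 8 (deposit($200)): balance=$1019.53 total_interest=$119.53
After 9 (deposit($500)): balance=$1519.53 total_interest=$119.53
After 10 (year_end (apply 5% annual interest)): balance=$1595.50 total_interest=$195.50

Answer: 1595.50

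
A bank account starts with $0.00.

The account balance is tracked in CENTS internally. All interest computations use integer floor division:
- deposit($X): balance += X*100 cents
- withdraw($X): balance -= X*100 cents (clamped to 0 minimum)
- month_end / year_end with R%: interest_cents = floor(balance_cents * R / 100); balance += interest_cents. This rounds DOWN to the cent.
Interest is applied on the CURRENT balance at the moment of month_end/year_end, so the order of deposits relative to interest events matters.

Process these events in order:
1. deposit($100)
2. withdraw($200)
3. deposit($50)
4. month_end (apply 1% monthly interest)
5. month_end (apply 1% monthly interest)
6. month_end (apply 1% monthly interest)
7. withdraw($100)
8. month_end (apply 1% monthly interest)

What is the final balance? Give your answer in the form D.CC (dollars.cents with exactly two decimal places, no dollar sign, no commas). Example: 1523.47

Answer: 0.00

Derivation:
After 1 (deposit($100)): balance=$100.00 total_interest=$0.00
After 2 (withdraw($200)): balance=$0.00 total_interest=$0.00
After 3 (deposit($50)): balance=$50.00 total_interest=$0.00
After 4 (month_end (apply 1% monthly interest)): balance=$50.50 total_interest=$0.50
After 5 (month_end (apply 1% monthly interest)): balance=$51.00 total_interest=$1.00
After 6 (month_end (apply 1% monthly interest)): balance=$51.51 total_interest=$1.51
After 7 (withdraw($100)): balance=$0.00 total_interest=$1.51
After 8 (month_end (apply 1% monthly interest)): balance=$0.00 total_interest=$1.51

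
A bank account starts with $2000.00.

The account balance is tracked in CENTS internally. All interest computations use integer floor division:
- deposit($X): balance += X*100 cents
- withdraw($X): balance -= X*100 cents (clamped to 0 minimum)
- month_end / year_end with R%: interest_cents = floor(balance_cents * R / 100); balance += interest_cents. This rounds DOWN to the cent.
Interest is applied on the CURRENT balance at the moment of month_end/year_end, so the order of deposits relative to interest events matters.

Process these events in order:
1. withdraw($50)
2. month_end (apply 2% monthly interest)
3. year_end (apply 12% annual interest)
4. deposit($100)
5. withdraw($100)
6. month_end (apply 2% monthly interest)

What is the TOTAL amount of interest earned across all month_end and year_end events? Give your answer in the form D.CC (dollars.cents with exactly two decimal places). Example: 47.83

Answer: 322.23

Derivation:
After 1 (withdraw($50)): balance=$1950.00 total_interest=$0.00
After 2 (month_end (apply 2% monthly interest)): balance=$1989.00 total_interest=$39.00
After 3 (year_end (apply 12% annual interest)): balance=$2227.68 total_interest=$277.68
After 4 (deposit($100)): balance=$2327.68 total_interest=$277.68
After 5 (withdraw($100)): balance=$2227.68 total_interest=$277.68
After 6 (month_end (apply 2% monthly interest)): balance=$2272.23 total_interest=$322.23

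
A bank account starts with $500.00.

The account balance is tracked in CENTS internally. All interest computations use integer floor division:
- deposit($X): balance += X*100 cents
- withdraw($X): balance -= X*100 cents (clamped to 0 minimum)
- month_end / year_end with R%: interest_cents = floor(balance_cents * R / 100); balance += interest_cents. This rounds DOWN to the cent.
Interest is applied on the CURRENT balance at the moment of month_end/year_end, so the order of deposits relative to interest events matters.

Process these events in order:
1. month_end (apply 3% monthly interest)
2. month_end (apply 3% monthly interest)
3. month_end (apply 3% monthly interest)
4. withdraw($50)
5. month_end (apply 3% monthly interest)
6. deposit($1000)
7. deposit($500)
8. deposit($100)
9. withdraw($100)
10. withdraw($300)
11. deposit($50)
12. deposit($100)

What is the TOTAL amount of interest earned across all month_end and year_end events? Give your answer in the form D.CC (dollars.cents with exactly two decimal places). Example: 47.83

Answer: 61.25

Derivation:
After 1 (month_end (apply 3% monthly interest)): balance=$515.00 total_interest=$15.00
After 2 (month_end (apply 3% monthly interest)): balance=$530.45 total_interest=$30.45
After 3 (month_end (apply 3% monthly interest)): balance=$546.36 total_interest=$46.36
After 4 (withdraw($50)): balance=$496.36 total_interest=$46.36
After 5 (month_end (apply 3% monthly interest)): balance=$511.25 total_interest=$61.25
After 6 (deposit($1000)): balance=$1511.25 total_interest=$61.25
After 7 (deposit($500)): balance=$2011.25 total_interest=$61.25
After 8 (deposit($100)): balance=$2111.25 total_interest=$61.25
After 9 (withdraw($100)): balance=$2011.25 total_interest=$61.25
After 10 (withdraw($300)): balance=$1711.25 total_interest=$61.25
After 11 (deposit($50)): balance=$1761.25 total_interest=$61.25
After 12 (deposit($100)): balance=$1861.25 total_interest=$61.25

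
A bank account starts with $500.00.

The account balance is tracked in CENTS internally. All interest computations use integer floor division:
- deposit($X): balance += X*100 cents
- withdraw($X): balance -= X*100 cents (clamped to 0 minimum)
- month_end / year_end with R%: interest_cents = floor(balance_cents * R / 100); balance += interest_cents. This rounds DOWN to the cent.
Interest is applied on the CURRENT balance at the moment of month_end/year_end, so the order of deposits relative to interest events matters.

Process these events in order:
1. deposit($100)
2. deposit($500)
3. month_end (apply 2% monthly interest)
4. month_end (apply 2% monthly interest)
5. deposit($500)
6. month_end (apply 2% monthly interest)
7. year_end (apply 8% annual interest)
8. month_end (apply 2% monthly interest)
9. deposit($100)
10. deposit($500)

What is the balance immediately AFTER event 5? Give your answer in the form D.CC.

Answer: 1644.44

Derivation:
After 1 (deposit($100)): balance=$600.00 total_interest=$0.00
After 2 (deposit($500)): balance=$1100.00 total_interest=$0.00
After 3 (month_end (apply 2% monthly interest)): balance=$1122.00 total_interest=$22.00
After 4 (month_end (apply 2% monthly interest)): balance=$1144.44 total_interest=$44.44
After 5 (deposit($500)): balance=$1644.44 total_interest=$44.44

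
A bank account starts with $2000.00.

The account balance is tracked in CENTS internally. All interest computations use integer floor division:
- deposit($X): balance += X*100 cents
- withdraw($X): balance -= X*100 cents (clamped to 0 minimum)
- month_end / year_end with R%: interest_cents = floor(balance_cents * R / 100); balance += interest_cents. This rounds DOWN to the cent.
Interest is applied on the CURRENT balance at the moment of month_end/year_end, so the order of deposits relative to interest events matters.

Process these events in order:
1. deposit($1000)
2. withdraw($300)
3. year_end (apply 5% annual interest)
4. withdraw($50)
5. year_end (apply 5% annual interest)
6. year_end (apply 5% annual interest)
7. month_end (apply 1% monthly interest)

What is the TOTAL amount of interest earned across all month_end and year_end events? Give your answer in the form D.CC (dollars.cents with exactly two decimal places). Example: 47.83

Answer: 451.16

Derivation:
After 1 (deposit($1000)): balance=$3000.00 total_interest=$0.00
After 2 (withdraw($300)): balance=$2700.00 total_interest=$0.00
After 3 (year_end (apply 5% annual interest)): balance=$2835.00 total_interest=$135.00
After 4 (withdraw($50)): balance=$2785.00 total_interest=$135.00
After 5 (year_end (apply 5% annual interest)): balance=$2924.25 total_interest=$274.25
After 6 (year_end (apply 5% annual interest)): balance=$3070.46 total_interest=$420.46
After 7 (month_end (apply 1% monthly interest)): balance=$3101.16 total_interest=$451.16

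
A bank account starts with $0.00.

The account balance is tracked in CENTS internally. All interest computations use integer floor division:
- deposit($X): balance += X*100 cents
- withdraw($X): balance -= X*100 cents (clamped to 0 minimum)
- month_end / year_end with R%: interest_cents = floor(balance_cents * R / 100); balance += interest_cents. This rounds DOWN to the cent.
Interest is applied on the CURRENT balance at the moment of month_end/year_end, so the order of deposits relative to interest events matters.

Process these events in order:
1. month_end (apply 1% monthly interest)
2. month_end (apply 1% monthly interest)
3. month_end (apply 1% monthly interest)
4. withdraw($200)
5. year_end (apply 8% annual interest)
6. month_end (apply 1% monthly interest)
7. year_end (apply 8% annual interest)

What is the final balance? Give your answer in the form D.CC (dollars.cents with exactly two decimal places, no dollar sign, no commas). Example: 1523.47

After 1 (month_end (apply 1% monthly interest)): balance=$0.00 total_interest=$0.00
After 2 (month_end (apply 1% monthly interest)): balance=$0.00 total_interest=$0.00
After 3 (month_end (apply 1% monthly interest)): balance=$0.00 total_interest=$0.00
After 4 (withdraw($200)): balance=$0.00 total_interest=$0.00
After 5 (year_end (apply 8% annual interest)): balance=$0.00 total_interest=$0.00
After 6 (month_end (apply 1% monthly interest)): balance=$0.00 total_interest=$0.00
After 7 (year_end (apply 8% annual interest)): balance=$0.00 total_interest=$0.00

Answer: 0.00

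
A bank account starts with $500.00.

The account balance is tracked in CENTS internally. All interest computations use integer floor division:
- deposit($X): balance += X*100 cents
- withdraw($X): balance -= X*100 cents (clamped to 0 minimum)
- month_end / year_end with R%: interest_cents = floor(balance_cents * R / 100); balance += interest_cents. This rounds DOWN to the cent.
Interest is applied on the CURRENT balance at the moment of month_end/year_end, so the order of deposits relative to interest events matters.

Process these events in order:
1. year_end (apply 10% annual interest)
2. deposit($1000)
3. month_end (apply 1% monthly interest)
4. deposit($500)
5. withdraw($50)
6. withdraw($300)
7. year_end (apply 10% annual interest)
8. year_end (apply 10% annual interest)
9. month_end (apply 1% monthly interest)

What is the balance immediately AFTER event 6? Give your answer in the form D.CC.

Answer: 1715.50

Derivation:
After 1 (year_end (apply 10% annual interest)): balance=$550.00 total_interest=$50.00
After 2 (deposit($1000)): balance=$1550.00 total_interest=$50.00
After 3 (month_end (apply 1% monthly interest)): balance=$1565.50 total_interest=$65.50
After 4 (deposit($500)): balance=$2065.50 total_interest=$65.50
After 5 (withdraw($50)): balance=$2015.50 total_interest=$65.50
After 6 (withdraw($300)): balance=$1715.50 total_interest=$65.50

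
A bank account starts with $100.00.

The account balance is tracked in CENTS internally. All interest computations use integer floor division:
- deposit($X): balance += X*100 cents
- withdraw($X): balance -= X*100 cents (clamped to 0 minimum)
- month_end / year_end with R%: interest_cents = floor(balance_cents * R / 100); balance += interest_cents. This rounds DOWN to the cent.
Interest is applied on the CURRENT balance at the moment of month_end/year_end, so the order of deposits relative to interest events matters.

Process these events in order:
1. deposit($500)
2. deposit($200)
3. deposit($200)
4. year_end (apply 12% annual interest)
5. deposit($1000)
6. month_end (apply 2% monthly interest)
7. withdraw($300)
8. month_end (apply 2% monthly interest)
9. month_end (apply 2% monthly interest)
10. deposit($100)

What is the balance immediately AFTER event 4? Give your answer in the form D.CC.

Answer: 1120.00

Derivation:
After 1 (deposit($500)): balance=$600.00 total_interest=$0.00
After 2 (deposit($200)): balance=$800.00 total_interest=$0.00
After 3 (deposit($200)): balance=$1000.00 total_interest=$0.00
After 4 (year_end (apply 12% annual interest)): balance=$1120.00 total_interest=$120.00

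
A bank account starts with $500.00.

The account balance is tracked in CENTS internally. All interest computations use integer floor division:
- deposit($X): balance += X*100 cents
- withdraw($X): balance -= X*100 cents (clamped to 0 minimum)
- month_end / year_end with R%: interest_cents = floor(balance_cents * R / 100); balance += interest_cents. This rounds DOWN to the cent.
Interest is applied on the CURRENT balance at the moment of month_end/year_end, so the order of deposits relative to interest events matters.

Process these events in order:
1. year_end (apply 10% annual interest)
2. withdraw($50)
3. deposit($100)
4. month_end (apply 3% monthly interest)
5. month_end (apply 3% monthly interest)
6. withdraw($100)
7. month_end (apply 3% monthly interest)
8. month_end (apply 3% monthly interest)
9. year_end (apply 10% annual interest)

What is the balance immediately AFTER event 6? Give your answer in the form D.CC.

Answer: 536.54

Derivation:
After 1 (year_end (apply 10% annual interest)): balance=$550.00 total_interest=$50.00
After 2 (withdraw($50)): balance=$500.00 total_interest=$50.00
After 3 (deposit($100)): balance=$600.00 total_interest=$50.00
After 4 (month_end (apply 3% monthly interest)): balance=$618.00 total_interest=$68.00
After 5 (month_end (apply 3% monthly interest)): balance=$636.54 total_interest=$86.54
After 6 (withdraw($100)): balance=$536.54 total_interest=$86.54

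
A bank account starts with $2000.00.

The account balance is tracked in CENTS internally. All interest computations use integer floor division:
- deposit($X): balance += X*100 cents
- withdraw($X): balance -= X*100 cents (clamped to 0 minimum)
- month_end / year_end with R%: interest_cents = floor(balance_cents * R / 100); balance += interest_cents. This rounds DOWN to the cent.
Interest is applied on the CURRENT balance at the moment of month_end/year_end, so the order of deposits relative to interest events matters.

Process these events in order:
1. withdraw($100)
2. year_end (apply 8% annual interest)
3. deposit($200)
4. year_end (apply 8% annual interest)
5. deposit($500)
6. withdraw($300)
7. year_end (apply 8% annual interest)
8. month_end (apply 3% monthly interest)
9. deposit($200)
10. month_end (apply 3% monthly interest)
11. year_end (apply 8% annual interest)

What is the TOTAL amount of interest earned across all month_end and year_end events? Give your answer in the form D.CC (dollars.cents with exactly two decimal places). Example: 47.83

After 1 (withdraw($100)): balance=$1900.00 total_interest=$0.00
After 2 (year_end (apply 8% annual interest)): balance=$2052.00 total_interest=$152.00
After 3 (deposit($200)): balance=$2252.00 total_interest=$152.00
After 4 (year_end (apply 8% annual interest)): balance=$2432.16 total_interest=$332.16
After 5 (deposit($500)): balance=$2932.16 total_interest=$332.16
After 6 (withdraw($300)): balance=$2632.16 total_interest=$332.16
After 7 (year_end (apply 8% annual interest)): balance=$2842.73 total_interest=$542.73
After 8 (month_end (apply 3% monthly interest)): balance=$2928.01 total_interest=$628.01
After 9 (deposit($200)): balance=$3128.01 total_interest=$628.01
After 10 (month_end (apply 3% monthly interest)): balance=$3221.85 total_interest=$721.85
After 11 (year_end (apply 8% annual interest)): balance=$3479.59 total_interest=$979.59

Answer: 979.59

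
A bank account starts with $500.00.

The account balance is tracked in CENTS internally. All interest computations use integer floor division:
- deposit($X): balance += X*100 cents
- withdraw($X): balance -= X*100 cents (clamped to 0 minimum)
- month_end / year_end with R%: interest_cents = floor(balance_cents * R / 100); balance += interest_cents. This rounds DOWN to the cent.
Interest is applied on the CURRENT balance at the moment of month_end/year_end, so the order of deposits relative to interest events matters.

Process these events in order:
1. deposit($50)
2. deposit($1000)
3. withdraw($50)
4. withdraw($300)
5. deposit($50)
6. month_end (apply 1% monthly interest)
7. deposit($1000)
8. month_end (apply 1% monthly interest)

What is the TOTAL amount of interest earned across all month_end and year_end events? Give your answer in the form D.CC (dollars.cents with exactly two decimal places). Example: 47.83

Answer: 35.12

Derivation:
After 1 (deposit($50)): balance=$550.00 total_interest=$0.00
After 2 (deposit($1000)): balance=$1550.00 total_interest=$0.00
After 3 (withdraw($50)): balance=$1500.00 total_interest=$0.00
After 4 (withdraw($300)): balance=$1200.00 total_interest=$0.00
After 5 (deposit($50)): balance=$1250.00 total_interest=$0.00
After 6 (month_end (apply 1% monthly interest)): balance=$1262.50 total_interest=$12.50
After 7 (deposit($1000)): balance=$2262.50 total_interest=$12.50
After 8 (month_end (apply 1% monthly interest)): balance=$2285.12 total_interest=$35.12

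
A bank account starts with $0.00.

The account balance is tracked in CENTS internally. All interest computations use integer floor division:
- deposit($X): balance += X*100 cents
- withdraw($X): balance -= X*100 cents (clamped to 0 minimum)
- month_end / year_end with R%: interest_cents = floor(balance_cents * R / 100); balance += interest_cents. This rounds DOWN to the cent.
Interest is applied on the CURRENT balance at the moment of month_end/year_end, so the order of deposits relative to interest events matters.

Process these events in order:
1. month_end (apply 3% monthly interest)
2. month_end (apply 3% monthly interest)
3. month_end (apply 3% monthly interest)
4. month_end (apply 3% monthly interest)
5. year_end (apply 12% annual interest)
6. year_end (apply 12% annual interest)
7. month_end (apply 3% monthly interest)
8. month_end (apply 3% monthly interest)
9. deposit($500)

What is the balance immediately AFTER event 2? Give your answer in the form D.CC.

Answer: 0.00

Derivation:
After 1 (month_end (apply 3% monthly interest)): balance=$0.00 total_interest=$0.00
After 2 (month_end (apply 3% monthly interest)): balance=$0.00 total_interest=$0.00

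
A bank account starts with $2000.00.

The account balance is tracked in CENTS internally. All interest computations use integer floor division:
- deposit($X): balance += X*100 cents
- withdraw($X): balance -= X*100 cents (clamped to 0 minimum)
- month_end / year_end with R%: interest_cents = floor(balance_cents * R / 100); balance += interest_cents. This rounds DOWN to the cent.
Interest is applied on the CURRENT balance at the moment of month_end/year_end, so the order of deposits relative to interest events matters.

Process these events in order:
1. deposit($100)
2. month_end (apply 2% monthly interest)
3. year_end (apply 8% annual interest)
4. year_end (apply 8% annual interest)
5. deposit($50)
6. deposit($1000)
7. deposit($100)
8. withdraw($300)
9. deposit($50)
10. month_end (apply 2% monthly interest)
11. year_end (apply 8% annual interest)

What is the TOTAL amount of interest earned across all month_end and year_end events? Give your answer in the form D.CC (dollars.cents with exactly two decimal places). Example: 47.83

After 1 (deposit($100)): balance=$2100.00 total_interest=$0.00
After 2 (month_end (apply 2% monthly interest)): balance=$2142.00 total_interest=$42.00
After 3 (year_end (apply 8% annual interest)): balance=$2313.36 total_interest=$213.36
After 4 (year_end (apply 8% annual interest)): balance=$2498.42 total_interest=$398.42
After 5 (deposit($50)): balance=$2548.42 total_interest=$398.42
After 6 (deposit($1000)): balance=$3548.42 total_interest=$398.42
After 7 (deposit($100)): balance=$3648.42 total_interest=$398.42
After 8 (withdraw($300)): balance=$3348.42 total_interest=$398.42
After 9 (deposit($50)): balance=$3398.42 total_interest=$398.42
After 10 (month_end (apply 2% monthly interest)): balance=$3466.38 total_interest=$466.38
After 11 (year_end (apply 8% annual interest)): balance=$3743.69 total_interest=$743.69

Answer: 743.69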